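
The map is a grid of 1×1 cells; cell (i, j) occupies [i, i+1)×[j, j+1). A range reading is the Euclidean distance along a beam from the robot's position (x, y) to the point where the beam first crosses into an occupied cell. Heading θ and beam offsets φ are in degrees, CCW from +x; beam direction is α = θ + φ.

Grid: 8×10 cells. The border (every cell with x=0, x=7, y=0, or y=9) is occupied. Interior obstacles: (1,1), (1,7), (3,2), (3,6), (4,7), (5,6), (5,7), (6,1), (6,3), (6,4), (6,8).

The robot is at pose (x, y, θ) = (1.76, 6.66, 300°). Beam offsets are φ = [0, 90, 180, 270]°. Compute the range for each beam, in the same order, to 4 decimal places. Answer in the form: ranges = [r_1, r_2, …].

beam 1: φ=0°, α=300°
  d=(0.5000,-0.8660)  start (1,6)  tX=0.4800 tY=0.7621  stride 1/|dx|=2.0000 1/|dy|=1.1547
    cross x-line → (2,6), t=0.4800
    cross y-line → (2,5), t=0.7621
    cross y-line → (2,4), t=1.9168
    cross x-line → (3,4), t=2.4800
    cross y-line → (3,3), t=3.0715
    cross y-line → (3,2), t=4.2262 (wall)
  → r_1 = 4.2262
beam 2: φ=90°, α=30°
  d=(0.8660,0.5000)  start (1,6)  tX=0.2771 tY=0.6800  stride 1/|dx|=1.1547 1/|dy|=2.0000
    cross x-line → (2,6), t=0.2771
    cross y-line → (2,7), t=0.6800
    cross x-line → (3,7), t=1.4318
    cross x-line → (4,7), t=2.5865 (wall)
  → r_2 = 2.5865
beam 3: φ=180°, α=120°
  d=(-0.5000,0.8660)  start (1,6)  tX=1.5200 tY=0.3926  stride 1/|dx|=2.0000 1/|dy|=1.1547
    cross y-line → (1,7), t=0.3926 (wall)
  → r_3 = 0.3926
beam 4: φ=270°, α=210°
  d=(-0.8660,-0.5000)  start (1,6)  tX=0.8776 tY=1.3200  stride 1/|dx|=1.1547 1/|dy|=2.0000
    cross x-line → (0,6), t=0.8776 (wall)
  → r_4 = 0.8776

ranges = [4.2262, 2.5865, 0.3926, 0.8776]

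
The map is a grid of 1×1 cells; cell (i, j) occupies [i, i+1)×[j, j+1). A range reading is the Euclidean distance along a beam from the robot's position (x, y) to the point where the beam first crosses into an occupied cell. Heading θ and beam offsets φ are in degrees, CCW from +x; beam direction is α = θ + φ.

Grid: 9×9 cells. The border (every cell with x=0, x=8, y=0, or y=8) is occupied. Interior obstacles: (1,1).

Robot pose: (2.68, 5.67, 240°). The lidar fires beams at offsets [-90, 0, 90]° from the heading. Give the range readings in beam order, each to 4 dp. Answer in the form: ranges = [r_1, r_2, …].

beam 1: φ=-90°, α=150°
  d=(-0.8660,0.5000)  start (2,5)  tX=0.7852 tY=0.6600  stride 1/|dx|=1.1547 1/|dy|=2.0000
    cross y-line → (2,6), t=0.6600
    cross x-line → (1,6), t=0.7852
    cross x-line → (0,6), t=1.9399 (wall)
  → r_1 = 1.9399
beam 2: φ=0°, α=240°
  d=(-0.5000,-0.8660)  start (2,5)  tX=1.3600 tY=0.7736  stride 1/|dx|=2.0000 1/|dy|=1.1547
    cross y-line → (2,4), t=0.7736
    cross x-line → (1,4), t=1.3600
    cross y-line → (1,3), t=1.9283
    cross y-line → (1,2), t=3.0831
    cross x-line → (0,2), t=3.3600 (wall)
  → r_2 = 3.3600
beam 3: φ=90°, α=330°
  d=(0.8660,-0.5000)  start (2,5)  tX=0.3695 tY=1.3400  stride 1/|dx|=1.1547 1/|dy|=2.0000
    cross x-line → (3,5), t=0.3695
    cross y-line → (3,4), t=1.3400
    cross x-line → (4,4), t=1.5242
    cross x-line → (5,4), t=2.6789
    cross y-line → (5,3), t=3.3400
    cross x-line → (6,3), t=3.8336
    cross x-line → (7,3), t=4.9883
    cross y-line → (7,2), t=5.3400
    cross x-line → (8,2), t=6.1430 (wall)
  → r_3 = 6.1430

ranges = [1.9399, 3.3600, 6.1430]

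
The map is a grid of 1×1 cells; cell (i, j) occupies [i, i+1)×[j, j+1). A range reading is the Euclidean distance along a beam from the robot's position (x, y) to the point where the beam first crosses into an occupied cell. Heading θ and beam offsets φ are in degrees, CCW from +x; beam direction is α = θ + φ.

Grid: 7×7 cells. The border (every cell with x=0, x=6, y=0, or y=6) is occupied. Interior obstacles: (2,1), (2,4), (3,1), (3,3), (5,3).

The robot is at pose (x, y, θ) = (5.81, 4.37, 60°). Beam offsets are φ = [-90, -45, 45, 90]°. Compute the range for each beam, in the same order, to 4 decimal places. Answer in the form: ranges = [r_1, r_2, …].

ranges = [0.2194, 0.1967, 1.6875, 3.2600]

beam 1: φ=-90°, α=330°
  direction (0.8660, -0.5000); cell (5,4); t to first gridline: x 0.2194, y 0.7400 (then +1.1547 / +2.0000)
    (6,4) via x @ 0.2194  # hit
  → r_1 = 0.2194
beam 2: φ=-45°, α=15°
  direction (0.9659, 0.2588); cell (5,4); t to first gridline: x 0.1967, y 2.4341 (then +1.0353 / +3.8637)
    (6,4) via x @ 0.1967  # hit
  → r_2 = 0.1967
beam 3: φ=45°, α=105°
  direction (-0.2588, 0.9659); cell (5,4); t to first gridline: x 3.1296, y 0.6522 (then +3.8637 / +1.0353)
    (5,5) via y @ 0.6522
    (5,6) via y @ 1.6875  # hit
  → r_3 = 1.6875
beam 4: φ=90°, α=150°
  direction (-0.8660, 0.5000); cell (5,4); t to first gridline: x 0.9353, y 1.2600 (then +1.1547 / +2.0000)
    (4,4) via x @ 0.9353
    (4,5) via y @ 1.2600
    (3,5) via x @ 2.0900
    (2,5) via x @ 3.2447
    (2,6) via y @ 3.2600  # hit
  → r_4 = 3.2600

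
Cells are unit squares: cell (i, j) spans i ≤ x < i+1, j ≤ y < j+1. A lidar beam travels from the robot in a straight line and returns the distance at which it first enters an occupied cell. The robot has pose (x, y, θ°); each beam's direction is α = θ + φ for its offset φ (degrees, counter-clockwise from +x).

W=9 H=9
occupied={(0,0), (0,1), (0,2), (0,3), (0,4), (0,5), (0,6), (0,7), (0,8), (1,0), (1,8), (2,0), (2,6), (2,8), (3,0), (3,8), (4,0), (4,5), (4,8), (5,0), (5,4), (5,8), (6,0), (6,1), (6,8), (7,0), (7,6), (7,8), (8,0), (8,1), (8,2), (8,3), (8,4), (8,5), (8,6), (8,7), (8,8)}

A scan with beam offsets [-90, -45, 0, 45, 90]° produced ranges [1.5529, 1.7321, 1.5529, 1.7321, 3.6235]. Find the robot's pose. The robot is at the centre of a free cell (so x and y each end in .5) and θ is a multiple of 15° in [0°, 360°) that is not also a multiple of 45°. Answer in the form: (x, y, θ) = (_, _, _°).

(x, y, θ) = (2.5, 2.5, 255°)

Enumerate (i+0.5, j+0.5, θ) over the 44 free cells and 16 admissible headings. For each, cast all 5 beams and compare to the given ranges.
  (3.5, 3.5, 30°): beam 1 = 2.8868 ≠ 1.5529 ✗
  (2.5, 7.5, 285°): beam 2 = 0.5774 ≠ 1.7321 ✗
  (4.5, 4.5, 240°): beam 1 = 4.0415 ≠ 1.5529 ✗
  (1.5, 4.5, 150°): beam 1 = 1.7321 ≠ 1.5529 ✗
  …
  (2.5, 2.5, 255°): r_1=1.5529, r_2=1.7321, r_3=1.5529, r_4=1.7321, r_5=3.6235 — all match ✓
Only this pose fits every beam.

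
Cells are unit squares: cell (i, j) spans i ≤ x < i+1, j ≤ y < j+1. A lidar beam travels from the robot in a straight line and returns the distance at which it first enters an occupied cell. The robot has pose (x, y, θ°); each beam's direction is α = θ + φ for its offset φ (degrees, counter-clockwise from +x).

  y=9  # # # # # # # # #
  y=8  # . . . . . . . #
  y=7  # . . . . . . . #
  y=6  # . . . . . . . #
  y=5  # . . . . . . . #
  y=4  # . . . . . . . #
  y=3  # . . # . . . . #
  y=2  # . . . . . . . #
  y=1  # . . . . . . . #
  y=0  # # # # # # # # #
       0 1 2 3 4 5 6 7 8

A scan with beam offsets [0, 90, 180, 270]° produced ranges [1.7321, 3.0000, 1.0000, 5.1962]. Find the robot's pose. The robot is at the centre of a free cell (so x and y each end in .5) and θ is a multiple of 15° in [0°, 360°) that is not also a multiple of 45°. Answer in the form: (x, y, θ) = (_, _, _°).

(x, y, θ) = (2.5, 4.5, 150°)

Enumerate (i+0.5, j+0.5, θ) over the 55 free cells and 16 admissible headings. For each, cast all 4 beams and compare to the given ranges.
  (6.5, 5.5, 195°): beam 1 = 5.6940 ≠ 1.7321 ✗
  (3.5, 4.5, 195°): beam 1 = 2.5882 ≠ 1.7321 ✗
  (6.5, 2.5, 150°): beam 1 = 2.8868 ≠ 1.7321 ✗
  (7.5, 3.5, 345°): beam 1 = 0.5176 ≠ 1.7321 ✗
  …
  (2.5, 4.5, 150°): r_1=1.7321, r_2=3.0000, r_3=1.0000, r_4=5.1962 — all match ✓
Unique over the lattice → pose = (2.5, 4.5, 150°).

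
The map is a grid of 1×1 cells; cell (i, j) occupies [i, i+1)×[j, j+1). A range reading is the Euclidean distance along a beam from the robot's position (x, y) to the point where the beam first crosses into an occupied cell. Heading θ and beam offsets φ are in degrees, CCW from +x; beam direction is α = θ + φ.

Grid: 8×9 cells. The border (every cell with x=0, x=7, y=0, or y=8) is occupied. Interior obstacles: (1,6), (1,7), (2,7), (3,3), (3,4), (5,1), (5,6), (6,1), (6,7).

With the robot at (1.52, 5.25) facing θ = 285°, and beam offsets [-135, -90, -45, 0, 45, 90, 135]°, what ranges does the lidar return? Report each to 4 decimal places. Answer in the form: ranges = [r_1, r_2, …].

ranges = [0.6004, 0.5383, 1.0400, 4.3999, 1.7090, 3.6028, 0.8660]

beam 1: φ=-135°, α=150°
  d=(-0.8660,0.5000)  start (1,5)  tX=0.6004 tY=1.5000  stride 1/|dx|=1.1547 1/|dy|=2.0000
    cross x-line → (0,5), t=0.6004 (wall)
  → r_1 = 0.6004
beam 2: φ=-90°, α=195°
  d=(-0.9659,-0.2588)  start (1,5)  tX=0.5383 tY=0.9659  stride 1/|dx|=1.0353 1/|dy|=3.8637
    cross x-line → (0,5), t=0.5383 (wall)
  → r_2 = 0.5383
beam 3: φ=-45°, α=240°
  d=(-0.5000,-0.8660)  start (1,5)  tX=1.0400 tY=0.2887  stride 1/|dx|=2.0000 1/|dy|=1.1547
    cross y-line → (1,4), t=0.2887
    cross x-line → (0,4), t=1.0400 (wall)
  → r_3 = 1.0400
beam 4: φ=0°, α=285°
  d=(0.2588,-0.9659)  start (1,5)  tX=1.8546 tY=0.2588  stride 1/|dx|=3.8637 1/|dy|=1.0353
    cross y-line → (1,4), t=0.2588
    cross y-line → (1,3), t=1.2941
    cross x-line → (2,3), t=1.8546
    cross y-line → (2,2), t=2.3294
    cross y-line → (2,1), t=3.3646
    cross y-line → (2,0), t=4.3999 (wall)
  → r_4 = 4.3999
beam 5: φ=45°, α=330°
  d=(0.8660,-0.5000)  start (1,5)  tX=0.5543 tY=0.5000  stride 1/|dx|=1.1547 1/|dy|=2.0000
    cross y-line → (1,4), t=0.5000
    cross x-line → (2,4), t=0.5543
    cross x-line → (3,4), t=1.7090 (wall)
  → r_5 = 1.7090
beam 6: φ=90°, α=15°
  d=(0.9659,0.2588)  start (1,5)  tX=0.4969 tY=2.8978  stride 1/|dx|=1.0353 1/|dy|=3.8637
    cross x-line → (2,5), t=0.4969
    cross x-line → (3,5), t=1.5322
    cross x-line → (4,5), t=2.5675
    cross y-line → (4,6), t=2.8978
    cross x-line → (5,6), t=3.6028 (wall)
  → r_6 = 3.6028
beam 7: φ=135°, α=60°
  d=(0.5000,0.8660)  start (1,5)  tX=0.9600 tY=0.8660  stride 1/|dx|=2.0000 1/|dy|=1.1547
    cross y-line → (1,6), t=0.8660 (wall)
  → r_7 = 0.8660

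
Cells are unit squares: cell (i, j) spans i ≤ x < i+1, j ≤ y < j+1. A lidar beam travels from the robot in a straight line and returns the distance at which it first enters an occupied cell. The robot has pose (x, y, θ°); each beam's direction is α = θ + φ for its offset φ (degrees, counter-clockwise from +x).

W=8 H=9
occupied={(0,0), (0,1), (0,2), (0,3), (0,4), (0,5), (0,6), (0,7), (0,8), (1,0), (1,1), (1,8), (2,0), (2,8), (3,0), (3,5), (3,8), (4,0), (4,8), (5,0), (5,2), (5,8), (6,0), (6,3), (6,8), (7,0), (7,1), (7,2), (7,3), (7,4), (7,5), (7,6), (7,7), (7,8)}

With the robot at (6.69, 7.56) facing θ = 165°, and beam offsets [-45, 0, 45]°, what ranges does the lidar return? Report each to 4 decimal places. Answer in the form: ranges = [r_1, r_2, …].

ranges = [0.5081, 1.7000, 3.1200]

beam 1: φ=-45°, α=120°
  cosα=-0.5000 sinα=0.8660 | (6,7) | tMaxX 1.3800 tMaxY 0.5081 | tΔX 2.0000 tΔY 1.1547
    t=0.5081 [y] (6,8) — stop
  → r_1 = 0.5081
beam 2: φ=0°, α=165°
  cosα=-0.9659 sinα=0.2588 | (6,7) | tMaxX 0.7143 tMaxY 1.7000 | tΔX 1.0353 tΔY 3.8637
    t=0.7143 [x] (5,7)
    t=1.7000 [y] (5,8) — stop
  → r_2 = 1.7000
beam 3: φ=45°, α=210°
  cosα=-0.8660 sinα=-0.5000 | (6,7) | tMaxX 0.7967 tMaxY 1.1200 | tΔX 1.1547 tΔY 2.0000
    t=0.7967 [x] (5,7)
    t=1.1200 [y] (5,6)
    t=1.9514 [x] (4,6)
    t=3.1061 [x] (3,6)
    t=3.1200 [y] (3,5) — stop
  → r_3 = 3.1200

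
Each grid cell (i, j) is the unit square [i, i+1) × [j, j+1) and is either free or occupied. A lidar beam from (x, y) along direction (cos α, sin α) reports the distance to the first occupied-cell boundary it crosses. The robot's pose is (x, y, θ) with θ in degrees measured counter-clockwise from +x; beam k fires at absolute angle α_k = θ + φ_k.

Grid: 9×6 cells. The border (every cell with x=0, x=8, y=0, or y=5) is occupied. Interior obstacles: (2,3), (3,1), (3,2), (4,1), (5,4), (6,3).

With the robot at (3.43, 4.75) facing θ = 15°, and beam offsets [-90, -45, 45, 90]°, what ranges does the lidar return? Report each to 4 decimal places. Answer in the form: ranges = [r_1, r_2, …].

ranges = [1.8117, 2.9676, 0.2887, 0.2588]

beam 1: φ=-90°, α=285°
  direction (0.2588, -0.9659); cell (3,4); t to first gridline: x 2.2023, y 0.7765 (then +3.8637 / +1.0353)
    (3,3) via y @ 0.7765
    (3,2) via y @ 1.8117  # hit
  → r_1 = 1.8117
beam 2: φ=-45°, α=330°
  direction (0.8660, -0.5000); cell (3,4); t to first gridline: x 0.6582, y 1.5000 (then +1.1547 / +2.0000)
    (4,4) via x @ 0.6582
    (4,3) via y @ 1.5000
    (5,3) via x @ 1.8129
    (6,3) via x @ 2.9676  # hit
  → r_2 = 2.9676
beam 3: φ=45°, α=60°
  direction (0.5000, 0.8660); cell (3,4); t to first gridline: x 1.1400, y 0.2887 (then +2.0000 / +1.1547)
    (3,5) via y @ 0.2887  # hit
  → r_3 = 0.2887
beam 4: φ=90°, α=105°
  direction (-0.2588, 0.9659); cell (3,4); t to first gridline: x 1.6614, y 0.2588 (then +3.8637 / +1.0353)
    (3,5) via y @ 0.2588  # hit
  → r_4 = 0.2588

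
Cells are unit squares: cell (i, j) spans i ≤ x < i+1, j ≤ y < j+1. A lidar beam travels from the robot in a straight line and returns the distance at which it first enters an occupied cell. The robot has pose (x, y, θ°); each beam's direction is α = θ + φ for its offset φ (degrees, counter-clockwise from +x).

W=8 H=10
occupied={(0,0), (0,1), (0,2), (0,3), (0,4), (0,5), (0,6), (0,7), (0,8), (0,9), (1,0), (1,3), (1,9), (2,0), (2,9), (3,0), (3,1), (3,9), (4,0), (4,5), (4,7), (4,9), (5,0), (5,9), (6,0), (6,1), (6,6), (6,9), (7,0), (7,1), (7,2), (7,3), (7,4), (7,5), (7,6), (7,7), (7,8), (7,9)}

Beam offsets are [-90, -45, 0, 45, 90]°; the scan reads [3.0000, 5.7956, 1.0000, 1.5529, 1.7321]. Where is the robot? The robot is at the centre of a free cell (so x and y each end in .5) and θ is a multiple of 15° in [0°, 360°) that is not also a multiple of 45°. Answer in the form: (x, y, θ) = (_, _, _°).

(x, y, θ) = (2.5, 2.5, 150°)

Candidates: 42 free-cell centres × 16 headings = 672 poses. Raycast each; keep the one whose scan matches to 4 dp.
  (2.5, 8.5, 150°): beam 1 = 0.5774 ≠ 3.0000 ✗
  (6.5, 2.5, 105°): beam 1 = 0.5176 ≠ 3.0000 ✗
  (2.5, 1.5, 255°): beam 1 = 1.5529 ≠ 3.0000 ✗
  …
  (2.5, 2.5, 150°): r_1=3.0000, r_2=5.7956, r_3=1.0000, r_4=1.5529, r_5=1.7321 — all match ✓
Unique over the lattice → pose = (2.5, 2.5, 150°).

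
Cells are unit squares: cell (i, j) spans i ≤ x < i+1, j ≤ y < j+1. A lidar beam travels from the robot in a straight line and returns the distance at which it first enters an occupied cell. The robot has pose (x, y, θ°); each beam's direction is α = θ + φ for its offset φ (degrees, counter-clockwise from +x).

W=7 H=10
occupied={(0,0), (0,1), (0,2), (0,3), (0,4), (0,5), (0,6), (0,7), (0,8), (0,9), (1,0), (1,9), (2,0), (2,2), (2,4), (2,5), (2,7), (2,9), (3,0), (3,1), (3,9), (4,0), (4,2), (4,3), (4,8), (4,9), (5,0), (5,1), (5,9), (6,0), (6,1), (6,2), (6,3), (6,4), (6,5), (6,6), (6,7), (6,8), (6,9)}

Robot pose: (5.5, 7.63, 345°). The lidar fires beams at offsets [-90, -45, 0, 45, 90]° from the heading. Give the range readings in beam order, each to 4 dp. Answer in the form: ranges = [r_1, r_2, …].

ranges = [3.7581, 1.0000, 0.5176, 0.5774, 1.4183]

beam 1: φ=-90°, α=255°
  direction (-0.2588, -0.9659); cell (5,7); t to first gridline: x 1.9319, y 0.6522 (then +3.8637 / +1.0353)
    (5,6) via y @ 0.6522
    (5,5) via y @ 1.6875
    (4,5) via x @ 1.9319
    (4,4) via y @ 2.7228
    (4,3) via y @ 3.7581  # hit
  → r_1 = 3.7581
beam 2: φ=-45°, α=300°
  direction (0.5000, -0.8660); cell (5,7); t to first gridline: x 1.0000, y 0.7275 (then +2.0000 / +1.1547)
    (5,6) via y @ 0.7275
    (6,6) via x @ 1.0000  # hit
  → r_2 = 1.0000
beam 3: φ=0°, α=345°
  direction (0.9659, -0.2588); cell (5,7); t to first gridline: x 0.5176, y 2.4341 (then +1.0353 / +3.8637)
    (6,7) via x @ 0.5176  # hit
  → r_3 = 0.5176
beam 4: φ=45°, α=30°
  direction (0.8660, 0.5000); cell (5,7); t to first gridline: x 0.5774, y 0.7400 (then +1.1547 / +2.0000)
    (6,7) via x @ 0.5774  # hit
  → r_4 = 0.5774
beam 5: φ=90°, α=75°
  direction (0.2588, 0.9659); cell (5,7); t to first gridline: x 1.9319, y 0.3831 (then +3.8637 / +1.0353)
    (5,8) via y @ 0.3831
    (5,9) via y @ 1.4183  # hit
  → r_5 = 1.4183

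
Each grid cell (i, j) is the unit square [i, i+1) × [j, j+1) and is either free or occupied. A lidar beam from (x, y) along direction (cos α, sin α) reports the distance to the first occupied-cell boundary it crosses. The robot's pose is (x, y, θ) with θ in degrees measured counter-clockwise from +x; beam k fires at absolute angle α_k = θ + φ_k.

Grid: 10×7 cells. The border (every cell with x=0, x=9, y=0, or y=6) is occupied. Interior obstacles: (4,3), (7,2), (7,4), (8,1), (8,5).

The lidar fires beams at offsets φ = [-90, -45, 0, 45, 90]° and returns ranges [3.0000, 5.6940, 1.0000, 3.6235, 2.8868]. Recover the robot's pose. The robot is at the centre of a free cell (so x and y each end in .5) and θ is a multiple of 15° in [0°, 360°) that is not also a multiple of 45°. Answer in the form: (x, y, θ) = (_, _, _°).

(x, y, θ) = (3.5, 2.5, 60°)

The pose lattice has 35·16 = 560 candidates. Test each by forward raycasting.
  (4.5, 5.5, 30°): beam 1 = 5.1962 ≠ 3.0000 ✗
  (3.5, 3.5, 210°): beam 1 = 2.8868 ≠ 3.0000 ✗
  (5.5, 3.5, 60°): beam 1 = 1.7321 ≠ 3.0000 ✗
  (3.5, 4.5, 60°): beam 1 = 1.0000 ≠ 3.0000 ✗
  …
  (3.5, 2.5, 60°): r_1=3.0000, r_2=5.6940, r_3=1.0000, r_4=3.6235, r_5=2.8868 — all match ✓
No second candidate reproduces the full scan.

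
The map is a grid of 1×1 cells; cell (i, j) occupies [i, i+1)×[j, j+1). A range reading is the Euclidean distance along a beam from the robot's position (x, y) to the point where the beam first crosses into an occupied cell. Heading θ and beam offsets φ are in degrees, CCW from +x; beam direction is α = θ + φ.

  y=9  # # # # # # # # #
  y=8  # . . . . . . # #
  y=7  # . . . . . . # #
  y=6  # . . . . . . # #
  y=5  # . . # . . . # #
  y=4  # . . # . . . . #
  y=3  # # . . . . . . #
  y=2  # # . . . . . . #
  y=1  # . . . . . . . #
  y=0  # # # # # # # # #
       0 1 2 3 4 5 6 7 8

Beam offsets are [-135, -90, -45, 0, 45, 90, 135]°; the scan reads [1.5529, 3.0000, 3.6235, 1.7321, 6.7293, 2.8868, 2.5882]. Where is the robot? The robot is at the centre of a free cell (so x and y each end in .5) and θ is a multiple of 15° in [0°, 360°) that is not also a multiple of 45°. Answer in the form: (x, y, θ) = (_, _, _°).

(x, y, θ) = (4.5, 7.5, 240°)

Enumerate (i+0.5, j+0.5, θ) over the 48 free cells and 16 admissible headings. For each, cast all 7 beams and compare to the given ranges.
  (6.5, 4.5, 285°): beam 1 = 2.8868 ≠ 1.5529 ✗
  (5.5, 5.5, 300°): beam 2 = 1.7321 ≠ 3.0000 ✗
  (4.5, 3.5, 345°): beam 1 = 2.8868 ≠ 1.5529 ✗
  …
  (4.5, 7.5, 240°): r_1=1.5529, r_2=3.0000, r_3=3.6235, r_4=1.7321, r_5=6.7293, r_6=2.8868, r_7=2.5882 — all match ✓
Unique over the lattice → pose = (4.5, 7.5, 240°).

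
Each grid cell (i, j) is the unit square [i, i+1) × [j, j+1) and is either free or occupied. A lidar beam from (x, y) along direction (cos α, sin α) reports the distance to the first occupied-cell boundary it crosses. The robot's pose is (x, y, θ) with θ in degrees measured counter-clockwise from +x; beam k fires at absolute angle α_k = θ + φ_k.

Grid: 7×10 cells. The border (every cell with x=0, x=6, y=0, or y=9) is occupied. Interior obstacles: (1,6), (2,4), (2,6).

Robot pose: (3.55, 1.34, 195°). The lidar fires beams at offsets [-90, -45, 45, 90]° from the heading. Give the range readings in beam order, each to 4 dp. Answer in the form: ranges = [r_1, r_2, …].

beam 1: φ=-90°, α=105°
  dir = (cos 105°, sin 105°) = (-0.2588, 0.9659); from cell (3,1)
  next x-line at t=2.1250, next y-line at t=0.6833; Δt_x=3.8637, Δt_y=1.0353
    y: enter (3,2) at t=0.6833
    y: enter (3,3) at t=1.7186
    x: enter (2,3) at t=2.1250
    y: enter (2,4) at t=2.7538 ← occupied
  → r_1 = 2.7538
beam 2: φ=-45°, α=150°
  dir = (cos 150°, sin 150°) = (-0.8660, 0.5000); from cell (3,1)
  next x-line at t=0.6351, next y-line at t=1.3200; Δt_x=1.1547, Δt_y=2.0000
    x: enter (2,1) at t=0.6351
    y: enter (2,2) at t=1.3200
    x: enter (1,2) at t=1.7898
    x: enter (0,2) at t=2.9445 ← occupied
  → r_2 = 2.9445
beam 3: φ=45°, α=240°
  dir = (cos 240°, sin 240°) = (-0.5000, -0.8660); from cell (3,1)
  next x-line at t=1.1000, next y-line at t=0.3926; Δt_x=2.0000, Δt_y=1.1547
    y: enter (3,0) at t=0.3926 ← occupied
  → r_3 = 0.3926
beam 4: φ=90°, α=285°
  dir = (cos 285°, sin 285°) = (0.2588, -0.9659); from cell (3,1)
  next x-line at t=1.7387, next y-line at t=0.3520; Δt_x=3.8637, Δt_y=1.0353
    y: enter (3,0) at t=0.3520 ← occupied
  → r_4 = 0.3520

ranges = [2.7538, 2.9445, 0.3926, 0.3520]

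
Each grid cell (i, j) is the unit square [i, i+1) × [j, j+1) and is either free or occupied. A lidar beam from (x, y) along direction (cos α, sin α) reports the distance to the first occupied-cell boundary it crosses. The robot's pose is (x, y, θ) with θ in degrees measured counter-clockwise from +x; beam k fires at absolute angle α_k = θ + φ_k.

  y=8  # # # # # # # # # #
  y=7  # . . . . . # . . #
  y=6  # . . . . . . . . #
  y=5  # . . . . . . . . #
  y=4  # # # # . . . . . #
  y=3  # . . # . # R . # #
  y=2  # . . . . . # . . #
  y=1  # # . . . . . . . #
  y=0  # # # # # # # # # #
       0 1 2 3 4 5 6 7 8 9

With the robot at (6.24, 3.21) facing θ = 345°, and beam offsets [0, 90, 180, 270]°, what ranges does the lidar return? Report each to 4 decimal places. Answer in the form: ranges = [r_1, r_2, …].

beam 1: φ=0°, α=345°
  dir = (cos 345°, sin 345°) = (0.9659, -0.2588); from cell (6,3)
  next x-line at t=0.7868, next y-line at t=0.8114; Δt_x=1.0353, Δt_y=3.8637
    x: enter (7,3) at t=0.7868
    y: enter (7,2) at t=0.8114
    x: enter (8,2) at t=1.8221
    x: enter (9,2) at t=2.8574 ← occupied
  → r_1 = 2.8574
beam 2: φ=90°, α=75°
  dir = (cos 75°, sin 75°) = (0.2588, 0.9659); from cell (6,3)
  next x-line at t=2.9364, next y-line at t=0.8179; Δt_x=3.8637, Δt_y=1.0353
    y: enter (6,4) at t=0.8179
    y: enter (6,5) at t=1.8531
    y: enter (6,6) at t=2.8884
    x: enter (7,6) at t=2.9364
    y: enter (7,7) at t=3.9237
    y: enter (7,8) at t=4.9590 ← occupied
  → r_2 = 4.9590
beam 3: φ=180°, α=165°
  dir = (cos 165°, sin 165°) = (-0.9659, 0.2588); from cell (6,3)
  next x-line at t=0.2485, next y-line at t=3.0523; Δt_x=1.0353, Δt_y=3.8637
    x: enter (5,3) at t=0.2485 ← occupied
  → r_3 = 0.2485
beam 4: φ=270°, α=255°
  dir = (cos 255°, sin 255°) = (-0.2588, -0.9659); from cell (6,3)
  next x-line at t=0.9273, next y-line at t=0.2174; Δt_x=3.8637, Δt_y=1.0353
    y: enter (6,2) at t=0.2174 ← occupied
  → r_4 = 0.2174

ranges = [2.8574, 4.9590, 0.2485, 0.2174]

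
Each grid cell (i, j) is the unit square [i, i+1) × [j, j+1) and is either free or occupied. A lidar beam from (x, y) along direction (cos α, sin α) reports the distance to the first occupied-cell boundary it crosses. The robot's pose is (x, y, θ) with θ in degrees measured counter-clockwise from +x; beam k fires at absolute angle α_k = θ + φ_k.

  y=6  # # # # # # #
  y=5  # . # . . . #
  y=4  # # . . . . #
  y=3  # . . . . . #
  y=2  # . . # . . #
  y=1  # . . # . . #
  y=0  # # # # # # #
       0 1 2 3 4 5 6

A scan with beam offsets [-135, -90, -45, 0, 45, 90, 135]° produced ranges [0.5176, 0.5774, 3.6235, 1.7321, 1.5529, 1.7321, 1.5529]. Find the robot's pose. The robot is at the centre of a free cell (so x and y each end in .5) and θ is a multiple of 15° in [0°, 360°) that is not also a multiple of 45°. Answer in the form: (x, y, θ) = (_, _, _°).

Candidates: 21 free-cell centres × 16 headings = 336 poses. Raycast each; keep the one whose scan matches to 4 dp.
  (2.5, 4.5, 150°): beam 1 = 3.6235 ≠ 0.5176 ✗
  (5.5, 5.5, 345°): beam 1 = 5.1962 ≠ 0.5176 ✗
  (2.5, 2.5, 15°): beam 1 = 1.7321 ≠ 0.5176 ✗
  …
  (2.5, 2.5, 120°): r_1=0.5176, r_2=0.5774, r_3=3.6235, r_4=1.7321, r_5=1.5529, r_6=1.7321, r_7=1.5529 — all match ✓
No second candidate reproduces the full scan.

(x, y, θ) = (2.5, 2.5, 120°)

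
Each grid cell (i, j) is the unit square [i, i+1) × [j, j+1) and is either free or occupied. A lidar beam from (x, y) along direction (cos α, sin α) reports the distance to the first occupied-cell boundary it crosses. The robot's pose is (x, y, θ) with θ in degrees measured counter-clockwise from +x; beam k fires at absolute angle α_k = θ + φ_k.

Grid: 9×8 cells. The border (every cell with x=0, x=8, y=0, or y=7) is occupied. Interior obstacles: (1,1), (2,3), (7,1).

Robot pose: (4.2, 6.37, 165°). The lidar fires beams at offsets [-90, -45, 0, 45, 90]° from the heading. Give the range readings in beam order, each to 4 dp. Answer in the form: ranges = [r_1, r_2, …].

ranges = [0.6522, 0.7275, 2.4341, 3.6950, 5.5594]

beam 1: φ=-90°, α=75°
  d=(0.2588,0.9659)  start (4,6)  tX=3.0910 tY=0.6522  stride 1/|dx|=3.8637 1/|dy|=1.0353
    cross y-line → (4,7), t=0.6522 (wall)
  → r_1 = 0.6522
beam 2: φ=-45°, α=120°
  d=(-0.5000,0.8660)  start (4,6)  tX=0.4000 tY=0.7275  stride 1/|dx|=2.0000 1/|dy|=1.1547
    cross x-line → (3,6), t=0.4000
    cross y-line → (3,7), t=0.7275 (wall)
  → r_2 = 0.7275
beam 3: φ=0°, α=165°
  d=(-0.9659,0.2588)  start (4,6)  tX=0.2071 tY=2.4341  stride 1/|dx|=1.0353 1/|dy|=3.8637
    cross x-line → (3,6), t=0.2071
    cross x-line → (2,6), t=1.2423
    cross x-line → (1,6), t=2.2776
    cross y-line → (1,7), t=2.4341 (wall)
  → r_3 = 2.4341
beam 4: φ=45°, α=210°
  d=(-0.8660,-0.5000)  start (4,6)  tX=0.2309 tY=0.7400  stride 1/|dx|=1.1547 1/|dy|=2.0000
    cross x-line → (3,6), t=0.2309
    cross y-line → (3,5), t=0.7400
    cross x-line → (2,5), t=1.3856
    cross x-line → (1,5), t=2.5403
    cross y-line → (1,4), t=2.7400
    cross x-line → (0,4), t=3.6950 (wall)
  → r_4 = 3.6950
beam 5: φ=90°, α=255°
  d=(-0.2588,-0.9659)  start (4,6)  tX=0.7727 tY=0.3831  stride 1/|dx|=3.8637 1/|dy|=1.0353
    cross y-line → (4,5), t=0.3831
    cross x-line → (3,5), t=0.7727
    cross y-line → (3,4), t=1.4183
    cross y-line → (3,3), t=2.4536
    cross y-line → (3,2), t=3.4889
    cross y-line → (3,1), t=4.5242
    cross x-line → (2,1), t=4.6364
    cross y-line → (2,0), t=5.5594 (wall)
  → r_5 = 5.5594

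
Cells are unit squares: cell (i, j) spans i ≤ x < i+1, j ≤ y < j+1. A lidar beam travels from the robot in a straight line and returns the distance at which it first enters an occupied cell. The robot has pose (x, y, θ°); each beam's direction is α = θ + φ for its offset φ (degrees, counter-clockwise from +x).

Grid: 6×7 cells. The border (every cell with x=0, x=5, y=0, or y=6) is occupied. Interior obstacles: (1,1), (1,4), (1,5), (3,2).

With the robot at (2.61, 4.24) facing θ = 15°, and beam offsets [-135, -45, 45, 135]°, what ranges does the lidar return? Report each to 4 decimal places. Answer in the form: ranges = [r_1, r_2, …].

beam 1: φ=-135°, α=240°
  dir = (cos 240°, sin 240°) = (-0.5000, -0.8660); from cell (2,4)
  next x-line at t=1.2200, next y-line at t=0.2771; Δt_x=2.0000, Δt_y=1.1547
    y: enter (2,3) at t=0.2771
    x: enter (1,3) at t=1.2200
    y: enter (1,2) at t=1.4318
    y: enter (1,1) at t=2.5865 ← occupied
  → r_1 = 2.5865
beam 2: φ=-45°, α=330°
  dir = (cos 330°, sin 330°) = (0.8660, -0.5000); from cell (2,4)
  next x-line at t=0.4503, next y-line at t=0.4800; Δt_x=1.1547, Δt_y=2.0000
    x: enter (3,4) at t=0.4503
    y: enter (3,3) at t=0.4800
    x: enter (4,3) at t=1.6050
    y: enter (4,2) at t=2.4800
    x: enter (5,2) at t=2.7597 ← occupied
  → r_2 = 2.7597
beam 3: φ=45°, α=60°
  dir = (cos 60°, sin 60°) = (0.5000, 0.8660); from cell (2,4)
  next x-line at t=0.7800, next y-line at t=0.8776; Δt_x=2.0000, Δt_y=1.1547
    x: enter (3,4) at t=0.7800
    y: enter (3,5) at t=0.8776
    y: enter (3,6) at t=2.0323 ← occupied
  → r_3 = 2.0323
beam 4: φ=135°, α=150°
  dir = (cos 150°, sin 150°) = (-0.8660, 0.5000); from cell (2,4)
  next x-line at t=0.7044, next y-line at t=1.5200; Δt_x=1.1547, Δt_y=2.0000
    x: enter (1,4) at t=0.7044 ← occupied
  → r_4 = 0.7044

ranges = [2.5865, 2.7597, 2.0323, 0.7044]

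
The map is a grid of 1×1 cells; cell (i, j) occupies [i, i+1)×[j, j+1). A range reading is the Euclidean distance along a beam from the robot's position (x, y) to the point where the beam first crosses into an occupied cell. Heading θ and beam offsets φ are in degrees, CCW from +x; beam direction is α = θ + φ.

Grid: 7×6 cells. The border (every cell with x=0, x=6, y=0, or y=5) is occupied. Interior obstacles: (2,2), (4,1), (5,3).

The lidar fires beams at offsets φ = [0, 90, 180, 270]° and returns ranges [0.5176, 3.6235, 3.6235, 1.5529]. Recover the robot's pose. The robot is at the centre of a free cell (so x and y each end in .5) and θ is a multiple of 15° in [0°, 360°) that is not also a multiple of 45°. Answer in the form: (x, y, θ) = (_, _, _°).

Candidates: 17 free-cell centres × 16 headings = 272 poses. Raycast each; keep the one whose scan matches to 4 dp.
  (4.5, 2.5, 165°): beam 1 = 1.5529 ≠ 0.5176 ✗
  (2.5, 3.5, 30°): beam 1 = 3.0000 ≠ 0.5176 ✗
  (2.5, 1.5, 150°): beam 1 = 1.7321 ≠ 0.5176 ✗
  (2.5, 1.5, 240°): beam 1 = 0.5774 ≠ 0.5176 ✗
  …
  (4.5, 4.5, 105°): r_1=0.5176, r_2=3.6235, r_3=3.6235, r_4=1.5529 — all match ✓
No second candidate reproduces the full scan.

(x, y, θ) = (4.5, 4.5, 105°)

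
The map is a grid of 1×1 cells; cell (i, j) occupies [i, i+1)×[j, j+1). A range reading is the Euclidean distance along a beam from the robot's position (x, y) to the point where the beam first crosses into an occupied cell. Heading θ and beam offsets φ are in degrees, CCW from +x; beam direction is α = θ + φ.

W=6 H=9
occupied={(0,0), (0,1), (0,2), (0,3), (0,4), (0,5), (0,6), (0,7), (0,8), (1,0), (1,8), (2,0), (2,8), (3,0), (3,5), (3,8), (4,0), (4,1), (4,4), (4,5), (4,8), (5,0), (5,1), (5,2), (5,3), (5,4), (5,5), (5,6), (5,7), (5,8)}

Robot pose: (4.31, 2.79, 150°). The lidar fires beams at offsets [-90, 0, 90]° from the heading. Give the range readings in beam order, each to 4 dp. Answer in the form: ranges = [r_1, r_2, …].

ranges = [1.3800, 3.8221, 2.0669]

beam 1: φ=-90°, α=60°
  direction (0.5000, 0.8660); cell (4,2); t to first gridline: x 1.3800, y 0.2425 (then +2.0000 / +1.1547)
    (4,3) via y @ 0.2425
    (5,3) via x @ 1.3800  # hit
  → r_1 = 1.3800
beam 2: φ=0°, α=150°
  direction (-0.8660, 0.5000); cell (4,2); t to first gridline: x 0.3580, y 0.4200 (then +1.1547 / +2.0000)
    (3,2) via x @ 0.3580
    (3,3) via y @ 0.4200
    (2,3) via x @ 1.5127
    (2,4) via y @ 2.4200
    (1,4) via x @ 2.6674
    (0,4) via x @ 3.8221  # hit
  → r_2 = 3.8221
beam 3: φ=90°, α=240°
  direction (-0.5000, -0.8660); cell (4,2); t to first gridline: x 0.6200, y 0.9122 (then +2.0000 / +1.1547)
    (3,2) via x @ 0.6200
    (3,1) via y @ 0.9122
    (3,0) via y @ 2.0669  # hit
  → r_3 = 2.0669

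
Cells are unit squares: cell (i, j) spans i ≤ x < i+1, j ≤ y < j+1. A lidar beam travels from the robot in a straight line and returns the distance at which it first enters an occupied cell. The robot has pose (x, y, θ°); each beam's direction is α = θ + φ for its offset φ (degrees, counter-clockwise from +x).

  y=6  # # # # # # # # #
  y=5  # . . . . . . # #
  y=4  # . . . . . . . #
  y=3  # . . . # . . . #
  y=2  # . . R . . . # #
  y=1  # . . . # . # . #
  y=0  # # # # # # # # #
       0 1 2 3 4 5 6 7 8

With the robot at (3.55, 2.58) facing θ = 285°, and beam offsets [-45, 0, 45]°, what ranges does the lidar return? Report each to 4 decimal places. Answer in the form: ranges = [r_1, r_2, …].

beam 1: φ=-45°, α=240°
  d=(-0.5000,-0.8660)  start (3,2)  tX=1.1000 tY=0.6697  stride 1/|dx|=2.0000 1/|dy|=1.1547
    cross y-line → (3,1), t=0.6697
    cross x-line → (2,1), t=1.1000
    cross y-line → (2,0), t=1.8244 (wall)
  → r_1 = 1.8244
beam 2: φ=0°, α=285°
  d=(0.2588,-0.9659)  start (3,2)  tX=1.7387 tY=0.6005  stride 1/|dx|=3.8637 1/|dy|=1.0353
    cross y-line → (3,1), t=0.6005
    cross y-line → (3,0), t=1.6357 (wall)
  → r_2 = 1.6357
beam 3: φ=45°, α=330°
  d=(0.8660,-0.5000)  start (3,2)  tX=0.5196 tY=1.1600  stride 1/|dx|=1.1547 1/|dy|=2.0000
    cross x-line → (4,2), t=0.5196
    cross y-line → (4,1), t=1.1600 (wall)
  → r_3 = 1.1600

ranges = [1.8244, 1.6357, 1.1600]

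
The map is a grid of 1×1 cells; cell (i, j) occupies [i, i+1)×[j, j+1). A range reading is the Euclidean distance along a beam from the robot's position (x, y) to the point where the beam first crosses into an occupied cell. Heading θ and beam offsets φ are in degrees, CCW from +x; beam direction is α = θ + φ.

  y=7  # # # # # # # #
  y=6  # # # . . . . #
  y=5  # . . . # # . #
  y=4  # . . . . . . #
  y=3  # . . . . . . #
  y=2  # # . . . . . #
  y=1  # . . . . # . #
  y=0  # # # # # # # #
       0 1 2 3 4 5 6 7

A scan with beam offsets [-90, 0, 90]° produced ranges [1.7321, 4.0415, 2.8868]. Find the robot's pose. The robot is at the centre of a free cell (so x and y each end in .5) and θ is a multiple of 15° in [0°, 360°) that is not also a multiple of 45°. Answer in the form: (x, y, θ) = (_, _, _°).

Enumerate (i+0.5, j+0.5, θ) over the 30 free cells and 16 admissible headings. For each, cast all 3 beams and compare to the given ranges.
  (4.5, 3.5, 105°): beam 1 = 2.5882 ≠ 1.7321 ✗
  (4.5, 1.5, 285°): beam 1 = 1.9319 ≠ 1.7321 ✗
  (3.5, 3.5, 345°): beam 1 = 2.5882 ≠ 1.7321 ✗
  (6.5, 6.5, 120°): beam 1 = 0.5774 ≠ 1.7321 ✗
  …
  (4.5, 3.5, 150°): r_1=1.7321, r_2=4.0415, r_3=2.8868 — all match ✓
Unique over the lattice → pose = (4.5, 3.5, 150°).

(x, y, θ) = (4.5, 3.5, 150°)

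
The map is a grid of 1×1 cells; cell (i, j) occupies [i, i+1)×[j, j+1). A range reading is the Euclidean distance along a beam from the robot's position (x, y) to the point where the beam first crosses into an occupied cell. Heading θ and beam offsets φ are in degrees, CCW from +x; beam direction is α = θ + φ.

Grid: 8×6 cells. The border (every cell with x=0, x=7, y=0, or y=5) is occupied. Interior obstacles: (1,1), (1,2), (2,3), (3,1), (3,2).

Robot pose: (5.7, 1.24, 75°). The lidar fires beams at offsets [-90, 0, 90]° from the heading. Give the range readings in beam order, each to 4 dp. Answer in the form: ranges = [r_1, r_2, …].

ranges = [0.9273, 3.8926, 1.7600]

beam 1: φ=-90°, α=345°
  cosα=0.9659 sinα=-0.2588 | (5,1) | tMaxX 0.3106 tMaxY 0.9273 | tΔX 1.0353 tΔY 3.8637
    t=0.3106 [x] (6,1)
    t=0.9273 [y] (6,0) — stop
  → r_1 = 0.9273
beam 2: φ=0°, α=75°
  cosα=0.2588 sinα=0.9659 | (5,1) | tMaxX 1.1591 tMaxY 0.7868 | tΔX 3.8637 tΔY 1.0353
    t=0.7868 [y] (5,2)
    t=1.1591 [x] (6,2)
    t=1.8221 [y] (6,3)
    t=2.8574 [y] (6,4)
    t=3.8926 [y] (6,5) — stop
  → r_2 = 3.8926
beam 3: φ=90°, α=165°
  cosα=-0.9659 sinα=0.2588 | (5,1) | tMaxX 0.7247 tMaxY 2.9364 | tΔX 1.0353 tΔY 3.8637
    t=0.7247 [x] (4,1)
    t=1.7600 [x] (3,1) — stop
  → r_3 = 1.7600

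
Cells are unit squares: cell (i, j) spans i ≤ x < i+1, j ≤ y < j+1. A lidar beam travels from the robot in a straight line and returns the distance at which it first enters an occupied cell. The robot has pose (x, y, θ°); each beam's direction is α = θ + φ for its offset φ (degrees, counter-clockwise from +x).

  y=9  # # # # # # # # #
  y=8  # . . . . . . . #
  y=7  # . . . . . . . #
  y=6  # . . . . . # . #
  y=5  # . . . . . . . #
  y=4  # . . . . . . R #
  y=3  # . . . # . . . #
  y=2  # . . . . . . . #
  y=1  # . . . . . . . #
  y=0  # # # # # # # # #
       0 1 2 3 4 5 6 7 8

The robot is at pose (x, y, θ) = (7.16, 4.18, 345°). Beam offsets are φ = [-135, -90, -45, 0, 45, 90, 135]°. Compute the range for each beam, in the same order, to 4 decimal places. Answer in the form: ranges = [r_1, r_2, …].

beam 1: φ=-135°, α=210°
  dir = (cos 210°, sin 210°) = (-0.8660, -0.5000); from cell (7,4)
  next x-line at t=0.1848, next y-line at t=0.3600; Δt_x=1.1547, Δt_y=2.0000
    x: enter (6,4) at t=0.1848
    y: enter (6,3) at t=0.3600
    x: enter (5,3) at t=1.3395
    y: enter (5,2) at t=2.3600
    x: enter (4,2) at t=2.4942
    x: enter (3,2) at t=3.6489
    y: enter (3,1) at t=4.3600
    x: enter (2,1) at t=4.8036
    x: enter (1,1) at t=5.9583
    y: enter (1,0) at t=6.3600 ← occupied
  → r_1 = 6.3600
beam 2: φ=-90°, α=255°
  dir = (cos 255°, sin 255°) = (-0.2588, -0.9659); from cell (7,4)
  next x-line at t=0.6182, next y-line at t=0.1863; Δt_x=3.8637, Δt_y=1.0353
    y: enter (7,3) at t=0.1863
    x: enter (6,3) at t=0.6182
    y: enter (6,2) at t=1.2216
    y: enter (6,1) at t=2.2569
    y: enter (6,0) at t=3.2922 ← occupied
  → r_2 = 3.2922
beam 3: φ=-45°, α=300°
  dir = (cos 300°, sin 300°) = (0.5000, -0.8660); from cell (7,4)
  next x-line at t=1.6800, next y-line at t=0.2078; Δt_x=2.0000, Δt_y=1.1547
    y: enter (7,3) at t=0.2078
    y: enter (7,2) at t=1.3625
    x: enter (8,2) at t=1.6800 ← occupied
  → r_3 = 1.6800
beam 4: φ=0°, α=345°
  dir = (cos 345°, sin 345°) = (0.9659, -0.2588); from cell (7,4)
  next x-line at t=0.8696, next y-line at t=0.6955; Δt_x=1.0353, Δt_y=3.8637
    y: enter (7,3) at t=0.6955
    x: enter (8,3) at t=0.8696 ← occupied
  → r_4 = 0.8696
beam 5: φ=45°, α=30°
  dir = (cos 30°, sin 30°) = (0.8660, 0.5000); from cell (7,4)
  next x-line at t=0.9699, next y-line at t=1.6400; Δt_x=1.1547, Δt_y=2.0000
    x: enter (8,4) at t=0.9699 ← occupied
  → r_5 = 0.9699
beam 6: φ=90°, α=75°
  dir = (cos 75°, sin 75°) = (0.2588, 0.9659); from cell (7,4)
  next x-line at t=3.2455, next y-line at t=0.8489; Δt_x=3.8637, Δt_y=1.0353
    y: enter (7,5) at t=0.8489
    y: enter (7,6) at t=1.8842
    y: enter (7,7) at t=2.9195
    x: enter (8,7) at t=3.2455 ← occupied
  → r_6 = 3.2455
beam 7: φ=135°, α=120°
  dir = (cos 120°, sin 120°) = (-0.5000, 0.8660); from cell (7,4)
  next x-line at t=0.3200, next y-line at t=0.9469; Δt_x=2.0000, Δt_y=1.1547
    x: enter (6,4) at t=0.3200
    y: enter (6,5) at t=0.9469
    y: enter (6,6) at t=2.1016 ← occupied
  → r_7 = 2.1016

ranges = [6.3600, 3.2922, 1.6800, 0.8696, 0.9699, 3.2455, 2.1016]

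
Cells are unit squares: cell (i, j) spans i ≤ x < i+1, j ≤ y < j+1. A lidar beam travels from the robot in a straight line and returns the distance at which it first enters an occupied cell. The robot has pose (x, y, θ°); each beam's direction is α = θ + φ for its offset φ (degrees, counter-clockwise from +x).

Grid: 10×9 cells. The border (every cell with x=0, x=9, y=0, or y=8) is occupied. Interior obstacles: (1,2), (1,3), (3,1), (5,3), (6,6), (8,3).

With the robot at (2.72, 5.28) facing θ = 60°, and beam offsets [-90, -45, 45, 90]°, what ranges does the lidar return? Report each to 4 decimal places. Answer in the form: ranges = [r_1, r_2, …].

beam 1: φ=-90°, α=330°
  dir = (cos 330°, sin 330°) = (0.8660, -0.5000); from cell (2,5)
  next x-line at t=0.3233, next y-line at t=0.5600; Δt_x=1.1547, Δt_y=2.0000
    x: enter (3,5) at t=0.3233
    y: enter (3,4) at t=0.5600
    x: enter (4,4) at t=1.4780
    y: enter (4,3) at t=2.5600
    x: enter (5,3) at t=2.6327 ← occupied
  → r_1 = 2.6327
beam 2: φ=-45°, α=15°
  dir = (cos 15°, sin 15°) = (0.9659, 0.2588); from cell (2,5)
  next x-line at t=0.2899, next y-line at t=2.7819; Δt_x=1.0353, Δt_y=3.8637
    x: enter (3,5) at t=0.2899
    x: enter (4,5) at t=1.3252
    x: enter (5,5) at t=2.3604
    y: enter (5,6) at t=2.7819
    x: enter (6,6) at t=3.3957 ← occupied
  → r_2 = 3.3957
beam 3: φ=45°, α=105°
  dir = (cos 105°, sin 105°) = (-0.2588, 0.9659); from cell (2,5)
  next x-line at t=2.7819, next y-line at t=0.7454; Δt_x=3.8637, Δt_y=1.0353
    y: enter (2,6) at t=0.7454
    y: enter (2,7) at t=1.7807
    x: enter (1,7) at t=2.7819
    y: enter (1,8) at t=2.8160 ← occupied
  → r_3 = 2.8160
beam 4: φ=90°, α=150°
  dir = (cos 150°, sin 150°) = (-0.8660, 0.5000); from cell (2,5)
  next x-line at t=0.8314, next y-line at t=1.4400; Δt_x=1.1547, Δt_y=2.0000
    x: enter (1,5) at t=0.8314
    y: enter (1,6) at t=1.4400
    x: enter (0,6) at t=1.9861 ← occupied
  → r_4 = 1.9861

ranges = [2.6327, 3.3957, 2.8160, 1.9861]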